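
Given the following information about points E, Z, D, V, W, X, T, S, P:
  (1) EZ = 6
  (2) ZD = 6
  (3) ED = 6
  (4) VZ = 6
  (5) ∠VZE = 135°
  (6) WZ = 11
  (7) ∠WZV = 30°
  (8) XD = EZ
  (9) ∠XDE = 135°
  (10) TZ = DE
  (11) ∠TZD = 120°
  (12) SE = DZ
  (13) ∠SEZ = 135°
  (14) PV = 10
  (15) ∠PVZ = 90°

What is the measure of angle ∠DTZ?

From the given relations: TZ = DE = 6.
Step 1: By the law of cosines on triangle TZD: TD² = 6² + 6² − 2·6·6·cos(120°) = 108, so TD = 6·√3.
Step 2: By the inverse law of cosines on triangle DTZ: cos(∠DTZ) = ((6·√3)² + 6² − 6²) / (2·6·√3·6) = 108/124.71 = 0.866, so ∠DTZ = 30°.

Therefore, the measure of angle ∠DTZ = 30°.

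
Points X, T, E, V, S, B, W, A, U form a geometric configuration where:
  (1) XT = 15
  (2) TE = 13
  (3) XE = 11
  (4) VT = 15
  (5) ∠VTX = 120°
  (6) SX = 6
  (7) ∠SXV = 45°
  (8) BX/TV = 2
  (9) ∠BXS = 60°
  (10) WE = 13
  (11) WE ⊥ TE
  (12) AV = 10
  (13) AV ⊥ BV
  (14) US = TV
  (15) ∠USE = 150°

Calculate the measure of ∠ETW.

Step 1: By the law of cosines on triangle TEW: TW² = 13² + 13² − 2·13·13·cos(90°) = 338, so TW = 13·√2.
Step 2: By the inverse law of cosines on triangle ETW: cos(∠ETW) = (13² + (13·√2)² − 13²) / (2·13·13·√2) = 338/478 = 0.7071, so ∠ETW = 45°.

Therefore, the measure of angle ∠ETW = 45°.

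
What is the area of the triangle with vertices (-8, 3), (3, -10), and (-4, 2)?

Shoelace: Area = (1/2)|-8(-10-2) + 3(2-3) + -4(3--10)| = (1/2)(41) = 41/2

41/2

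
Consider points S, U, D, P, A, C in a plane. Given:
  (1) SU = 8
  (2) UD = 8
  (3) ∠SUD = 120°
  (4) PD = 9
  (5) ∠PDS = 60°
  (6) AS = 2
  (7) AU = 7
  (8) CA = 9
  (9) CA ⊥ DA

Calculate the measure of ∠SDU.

Step 1: By the law of cosines on triangle DUS: DS² = 8² + 8² − 2·8·8·cos(120°) = 192, so DS = 8·√3.
Step 2: By the inverse law of cosines on triangle SDU: cos(∠SDU) = ((8·√3)² + 8² − 8²) / (2·8·√3·8) = 192/221.7 = 0.866, so ∠SDU = 30°.

Therefore, the measure of angle ∠SDU = 30°.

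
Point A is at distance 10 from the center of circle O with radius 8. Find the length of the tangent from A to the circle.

tangent = √(d² - r²) = √(10² - 8²) = √(100 - 64) = √36 = 6

6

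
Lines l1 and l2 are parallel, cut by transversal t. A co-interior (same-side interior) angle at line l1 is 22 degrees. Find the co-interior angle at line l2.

Co-interior (same-side interior) angles are between the parallel lines on the same side of the transversal.
Unlike corresponding or alternate interior angles, they are supplementary rather than equal.
So the angle = 180 - 22 = 158 degrees.

158 degrees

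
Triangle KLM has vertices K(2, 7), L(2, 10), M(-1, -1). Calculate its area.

The Shoelace formula computes the area from vertex coordinates by summing cross products.
For vertices (2,7), (2,10), (-1,-1):
Signed sum = 2*10 - 2*7 + 2*-1 - -1*10 + -1*7 - 2*-1
= 6 + 8 + -5 = 9
Area = (1/2)|9| = 9/2.

9/2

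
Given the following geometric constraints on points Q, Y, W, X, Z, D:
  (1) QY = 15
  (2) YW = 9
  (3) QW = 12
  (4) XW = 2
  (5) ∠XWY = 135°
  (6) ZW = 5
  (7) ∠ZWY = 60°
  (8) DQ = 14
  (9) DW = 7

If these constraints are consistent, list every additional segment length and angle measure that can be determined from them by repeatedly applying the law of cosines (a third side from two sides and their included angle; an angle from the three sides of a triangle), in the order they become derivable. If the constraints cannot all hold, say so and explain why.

The constraints are consistent. Derivable facts, in order:
After 1 step:
- YX ≈ 10.51
- YZ = √61
- ∠DQW = 29.99°
- ∠DWQ = 91.02°
- ∠QDW = 58.98°
- ∠QWY = 90°
- ∠QYW = 53.13°
- ∠WQY = 36.87°
After 2 steps:
- ∠WXY = 37.27°
- ∠WYX = 7.73°
- ∠WYZ = 33.67°
- ∠WZY = 86.33°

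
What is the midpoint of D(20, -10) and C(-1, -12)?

M = ((x₁ + x₂)/2, (y₁ + y₂)/2)
= ((20 + -1)/2, (-10 + -12)/2)
= (19/2, -22/2) = (19/2, -11)

(19/2, -11)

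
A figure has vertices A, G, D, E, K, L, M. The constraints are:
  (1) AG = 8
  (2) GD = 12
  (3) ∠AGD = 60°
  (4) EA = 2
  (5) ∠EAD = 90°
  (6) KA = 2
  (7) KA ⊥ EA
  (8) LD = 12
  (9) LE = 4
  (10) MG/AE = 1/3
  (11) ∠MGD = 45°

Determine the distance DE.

Step 1: By the law of cosines on triangle DGA: DA² = 12² + 8² − 2·12·8·cos(60°) = 112, so DA = 4·√7.
Step 2: By the law of cosines on triangle DAE: DE² = (4·√7)² + 2² − 2·4·√7·2·cos(90°) = 116, so DE = 2·√29.

Therefore, the length of DE = 2·√29.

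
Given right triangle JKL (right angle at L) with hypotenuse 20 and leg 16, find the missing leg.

By the Pythagorean theorem: KL^2 = JK^2 - JL^2
KL^2 = 20^2 - 16^2 = 400 - 256 = 144
KL = sqrt(144) = 12

12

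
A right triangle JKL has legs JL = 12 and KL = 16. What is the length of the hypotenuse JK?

JK = sqrt(12^2 + 16^2) = sqrt(400) = 20

20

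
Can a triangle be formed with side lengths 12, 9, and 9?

For three segments to close into a triangle, no single side can be as long as the other two combined.
The longest side is 12, and 9 + 9 = 18 > 12.
A triangle can be formed.

Yes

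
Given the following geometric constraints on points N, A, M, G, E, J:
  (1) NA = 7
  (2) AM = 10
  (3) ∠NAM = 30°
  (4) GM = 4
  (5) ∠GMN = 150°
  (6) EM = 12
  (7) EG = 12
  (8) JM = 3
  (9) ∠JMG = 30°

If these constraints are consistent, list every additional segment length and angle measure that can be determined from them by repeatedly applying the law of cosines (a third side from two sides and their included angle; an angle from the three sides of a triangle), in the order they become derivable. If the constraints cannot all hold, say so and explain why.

The constraints are consistent. Derivable facts, in order:
After 1 step:
- GJ ≈ 2.05
- NM ≈ 5.27
- ∠EGM = 80.41°
- ∠EMG = 80.41°
- ∠GEM = 19.19°
After 2 steps:
- NG ≈ 8.96
- ∠AMN = 41.63°
- ∠ANM = 108.37°
- ∠GJM = 103.06°
- ∠JGM = 46.94°
After 3 steps:
- ∠GNM = 12.9°
- ∠MGN = 17.1°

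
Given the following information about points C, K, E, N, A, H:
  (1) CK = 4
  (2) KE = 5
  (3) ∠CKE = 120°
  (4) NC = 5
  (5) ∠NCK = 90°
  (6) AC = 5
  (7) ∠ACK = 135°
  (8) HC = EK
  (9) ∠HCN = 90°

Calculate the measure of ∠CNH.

From the given relations: HC = EK = 5.
Step 1: By the law of cosines on triangle NCH: NH² = 5² + 5² − 2·5·5·cos(90°) = 50, so NH = 5·√2.
Step 2: By the inverse law of cosines on triangle CNH: cos(∠CNH) = (5² + (5·√2)² − 5²) / (2·5·5·√2) = 50/70.71 = 0.7071, so ∠CNH = 45°.

Therefore, the measure of angle ∠CNH = 45°.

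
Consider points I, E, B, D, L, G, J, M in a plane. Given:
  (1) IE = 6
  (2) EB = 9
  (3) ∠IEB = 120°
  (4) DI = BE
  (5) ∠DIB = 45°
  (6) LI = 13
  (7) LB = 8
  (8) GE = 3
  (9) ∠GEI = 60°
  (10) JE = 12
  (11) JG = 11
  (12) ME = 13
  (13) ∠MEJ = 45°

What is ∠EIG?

Step 1: By the law of cosines on triangle IEG: IG² = 6² + 3² − 2·6·3·cos(60°) = 27, so IG = 3·√3.
Step 2: By the inverse law of cosines on triangle EIG: cos(∠EIG) = (6² + (3·√3)² − 3²) / (2·6·3·√3) = 54/62.35 = 0.866, so ∠EIG = 30°.

Therefore, the measure of angle ∠EIG = 30°.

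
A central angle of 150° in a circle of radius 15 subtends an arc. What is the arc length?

Arc length = 2πr × θ/360
= 2π × 15 × 5/12
= 25*pi/2

25*pi/2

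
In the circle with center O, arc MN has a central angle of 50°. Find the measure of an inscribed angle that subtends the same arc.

By the inscribed angle theorem, the inscribed angle is half the central angle.
Inscribed angle = 50° / 2 = 25°

25°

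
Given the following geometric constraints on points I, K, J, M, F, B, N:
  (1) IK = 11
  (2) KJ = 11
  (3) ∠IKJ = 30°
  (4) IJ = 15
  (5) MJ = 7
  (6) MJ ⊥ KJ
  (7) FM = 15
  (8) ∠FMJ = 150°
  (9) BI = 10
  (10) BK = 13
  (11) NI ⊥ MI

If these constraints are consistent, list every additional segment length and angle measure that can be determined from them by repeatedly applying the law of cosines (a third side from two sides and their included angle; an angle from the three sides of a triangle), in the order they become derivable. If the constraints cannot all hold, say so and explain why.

These constraints are not satisfiable: (1), (2) and (4) fix all three sides of triangle IKJ, so by the law of cosines cos(∠IKJ) = (11² + 11² − 15²) / (2·11·11) = 0.0702, i.e. ∠IKJ ≈ 85.97°, which contradicts (3) ∠IKJ = 30°. No planar figure meets all of them, so nothing further can be derived.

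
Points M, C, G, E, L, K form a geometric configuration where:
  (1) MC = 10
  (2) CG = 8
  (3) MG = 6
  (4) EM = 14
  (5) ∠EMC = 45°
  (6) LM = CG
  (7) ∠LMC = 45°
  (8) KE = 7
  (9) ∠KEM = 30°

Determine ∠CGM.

Step 1: By the inverse law of cosines on triangle CGM: cos(∠CGM) = (8² + 6² − 10²) / (2·8·6) = 0/96 = 0, so ∠CGM = 90°.

Therefore, the measure of angle ∠CGM = 90°.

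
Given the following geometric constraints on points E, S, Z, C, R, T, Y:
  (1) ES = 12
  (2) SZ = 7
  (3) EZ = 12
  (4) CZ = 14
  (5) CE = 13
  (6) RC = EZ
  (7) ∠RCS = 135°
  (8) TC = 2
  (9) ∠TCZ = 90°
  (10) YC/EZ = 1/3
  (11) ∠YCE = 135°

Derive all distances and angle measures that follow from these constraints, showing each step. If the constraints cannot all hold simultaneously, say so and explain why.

The constraints are consistent.

From the given relations:
  RC = EZ = 12
  YC = 1/3·EZ = 1/3·12 = 4

Step 1: From EC = 13, CY = 4, and ∠ECY = 135°, by the law of cosines:
  EY² = EC² + CY² - 2·EC·CY·cos(135°) = 169 + 16 + 73.54 = 258.5
  EY ≈ 16.08

Step 2: From ZC = 14, CT = 2, and ∠ZCT = 90°, by the law of cosines:
  ZT² = ZC² + CT² - 2·ZC·CT·cos(90°) = 196 + 4 - 0 = 200
  ZT = 10·√2

Step 3: From EC = 13, EZ = 12, CZ = 14, by the inverse law of cosines:
  cos(∠CEZ) = (EC² + EZ² - CZ²) / (2·EC·EZ)
  ∠CEZ = 67.98°

Step 4: From ES = 12, EZ = 12, SZ = 7, by the inverse law of cosines:
  cos(∠SEZ) = (ES² + EZ² - SZ²) / (2·ES·EZ)
  ∠SEZ = 33.92°

Step 5: From SE = 12, SZ = 7, EZ = 12, by the inverse law of cosines:
  cos(∠ESZ) = (SE² + SZ² - EZ²) / (2·SE·SZ)
  ∠ESZ = 73.04°

Step 6: From ZC = 14, ZE = 12, CE = 13, by the inverse law of cosines:
  cos(∠CZE) = (ZC² + ZE² - CE²) / (2·ZC·ZE)
  ∠CZE = 59.41°

Step 7: From ZE = 12, ZS = 7, ES = 12, by the inverse law of cosines:
  cos(∠EZS) = (ZE² + ZS² - ES²) / (2·ZE·ZS)
  ∠EZS = 73.04°

Step 8: From CE = 13, CZ = 14, EZ = 12, by the inverse law of cosines:
  cos(∠ECZ) = (CE² + CZ² - EZ²) / (2·CE·CZ)
  ∠ECZ = 52.62°

Step 9: From EC = 13, EY = 16.08, CY = 4, by the inverse law of cosines:
  cos(∠CEY) = (EC² + EY² - CY²) / (2·EC·EY)
  ∠CEY = 10.13°

Step 10: From ZC = 14, ZT = 10·√2, CT = 2, by the inverse law of cosines:
  cos(∠CZT) = (ZC² + ZT² - CT²) / (2·ZC·ZT)
  ∠CZT = 8.13°

Step 11: From TC = 2, TZ = 10·√2, CZ = 14, by the inverse law of cosines:
  cos(∠CTZ) = (TC² + TZ² - CZ²) / (2·TC·TZ)
  ∠CTZ = 81.87°

Step 12: From YC = 4, YE = 16.08, CE = 13, by the inverse law of cosines:
  cos(∠CYE) = (YC² + YE² - CE²) / (2·YC·YE)
  ∠CYE = 34.87°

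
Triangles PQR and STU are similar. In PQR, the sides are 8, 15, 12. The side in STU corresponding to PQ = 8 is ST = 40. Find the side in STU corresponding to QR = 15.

k = 40/8 = 5. TU = 5 * 15 = 75.

75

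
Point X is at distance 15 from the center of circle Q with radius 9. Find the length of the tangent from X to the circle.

Let T be the point of tangency. Then QT ⊥ XT (radius ⊥ tangent).
In right triangle QTX: QX² = QT² + XT²
15² = 9² + XT²
XT² = 144, XT = 12

12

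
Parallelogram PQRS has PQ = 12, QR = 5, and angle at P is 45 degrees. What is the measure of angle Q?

In a parallelogram, consecutive angles are supplementary (sum to 180°).
angle Q = 180 - angle P
angle Q = 180 - 45
angle Q = 135 degrees

135 degrees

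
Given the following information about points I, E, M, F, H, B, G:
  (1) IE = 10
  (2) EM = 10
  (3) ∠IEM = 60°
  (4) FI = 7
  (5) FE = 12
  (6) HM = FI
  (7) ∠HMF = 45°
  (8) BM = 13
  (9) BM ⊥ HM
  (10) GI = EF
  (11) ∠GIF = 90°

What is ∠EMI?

Step 1: By the law of cosines on triangle MEI: MI² = 10² + 10² − 2·10·10·cos(60°) = 100, so MI = 10.
Step 2: By the inverse law of cosines on triangle EMI: cos(∠EMI) = (10² + 10² − 10²) / (2·10·10) = 100/200 = 0.5, so ∠EMI = 60°.

Therefore, the measure of angle ∠EMI = 60°.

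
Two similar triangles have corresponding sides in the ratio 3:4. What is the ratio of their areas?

Area ratio = (side ratio)^2 = (3/4)^2 = 9:16.

9:16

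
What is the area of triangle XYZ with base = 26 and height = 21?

Area = (1/2) * base * height
Area = (1/2) * 26 * 21
Area = 273

273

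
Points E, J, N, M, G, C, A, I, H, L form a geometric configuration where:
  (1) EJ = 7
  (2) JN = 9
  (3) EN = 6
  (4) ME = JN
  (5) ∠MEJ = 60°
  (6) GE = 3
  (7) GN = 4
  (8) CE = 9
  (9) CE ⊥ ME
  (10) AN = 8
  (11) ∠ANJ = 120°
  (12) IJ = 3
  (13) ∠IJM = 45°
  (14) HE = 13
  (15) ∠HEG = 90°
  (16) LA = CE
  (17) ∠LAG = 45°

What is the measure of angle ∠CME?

From the given relations: ME = JN = 9.
Step 1: By the law of cosines on triangle MEC: MC² = 9² + 9² − 2·9·9·cos(90°) = 162, so MC = 9·√2.
Step 2: By the inverse law of cosines on triangle CME: cos(∠CME) = ((9·√2)² + 9² − 9²) / (2·9·√2·9) = 162/229.1 = 0.7071, so ∠CME = 45°.

Therefore, the measure of angle ∠CME = 45°.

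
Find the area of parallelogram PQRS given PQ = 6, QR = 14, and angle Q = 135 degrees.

Area = 6 * 14 * sin(135°) = 84 * sqrt(2)/2 = 42*sqrt(2)

42*sqrt(2)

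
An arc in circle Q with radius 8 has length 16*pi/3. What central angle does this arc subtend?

The full circumference is 2πr = 16*pi.
The arc is 16*pi/3 / 16*pi = 1/3 of the full circle.
So the central angle = 1/3 × 360° = 120°.

120°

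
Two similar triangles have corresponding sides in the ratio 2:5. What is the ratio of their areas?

Area scales with the square of linear dimensions. If every length is multiplied by 2/5, then the area is multiplied by (2/5)^2 = 4/25.
The area ratio is 4:25.

4:25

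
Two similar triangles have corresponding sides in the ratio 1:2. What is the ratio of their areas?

Area scales with the square of linear dimensions. If every length is multiplied by 1/2, then the area is multiplied by (1/2)^2 = 1/4.
The area ratio is 1:4.

1:4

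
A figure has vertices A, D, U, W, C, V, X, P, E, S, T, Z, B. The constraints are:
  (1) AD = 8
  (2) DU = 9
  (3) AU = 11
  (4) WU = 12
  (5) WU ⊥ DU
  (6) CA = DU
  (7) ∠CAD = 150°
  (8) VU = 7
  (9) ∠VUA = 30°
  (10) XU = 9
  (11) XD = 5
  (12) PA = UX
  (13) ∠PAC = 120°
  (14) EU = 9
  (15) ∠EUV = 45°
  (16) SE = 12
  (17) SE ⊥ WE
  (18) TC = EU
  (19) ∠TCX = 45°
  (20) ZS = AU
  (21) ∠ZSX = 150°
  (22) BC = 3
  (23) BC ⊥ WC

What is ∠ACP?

From the given relations: CA = DU = 9; PA = UX = 9.
Step 1: By the law of cosines on triangle CAP: CP² = 9² + 9² − 2·9·9·cos(120°) = 243, so CP = 9·√3.
Step 2: By the inverse law of cosines on triangle ACP: cos(∠ACP) = (9² + (9·√3)² − 9²) / (2·9·9·√3) = 243/280.59 = 0.866, so ∠ACP = 30°.

Therefore, the measure of angle ∠ACP = 30°.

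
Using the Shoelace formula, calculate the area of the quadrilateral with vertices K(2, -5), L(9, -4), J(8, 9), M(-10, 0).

The Shoelace formula works by pairing each vertex with the next (cycling back to the first).
For each pair, compute x_i*y_(i+1) - x_(i+1)*y_i:
  (2*-4 - 9*-5) = 37
  (9*9 - 8*-4) = 113
  (8*0 - -10*9) = 90
  (-10*-5 - 2*0) = 50
Taking half the absolute value of the total: Area = (1/2)(290) = 145.

145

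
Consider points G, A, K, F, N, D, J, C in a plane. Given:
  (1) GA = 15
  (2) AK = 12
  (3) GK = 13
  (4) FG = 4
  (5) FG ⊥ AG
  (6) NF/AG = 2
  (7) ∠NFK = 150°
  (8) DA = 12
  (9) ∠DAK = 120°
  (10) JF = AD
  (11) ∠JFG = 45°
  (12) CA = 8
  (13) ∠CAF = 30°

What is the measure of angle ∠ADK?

Step 1: By the law of cosines on triangle DAK: DK² = 12² + 12² − 2·12·12·cos(120°) = 432, so DK = 12·√3.
Step 2: By the inverse law of cosines on triangle ADK: cos(∠ADK) = (12² + (12·√3)² − 12²) / (2·12·12·√3) = 432/498.83 = 0.866, so ∠ADK = 30°.

Therefore, the measure of angle ∠ADK = 30°.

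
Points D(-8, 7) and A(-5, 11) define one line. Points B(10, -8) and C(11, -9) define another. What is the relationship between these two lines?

Slope of line 1: m1 = (11 - 7)/(-5 - -8) = 4/3 = 4/3
Slope of line 2: m2 = (-9 - -8)/(11 - 10) = -1/1 = -1
m1 != m2 (4/3 != -1), so not parallel.
m1 * m2 = (4/3) * (-1) = -4/3 != -1, so not perpendicular.
The lines are neither parallel nor perpendicular.

Neither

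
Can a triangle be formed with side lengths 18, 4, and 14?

Check the triangle inequality: 4 + 14 = 18 ≤ 18.
Since the sum of two sides does not exceed the third, no triangle can be formed.

No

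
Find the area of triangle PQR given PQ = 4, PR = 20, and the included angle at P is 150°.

Area = (1/2)(4)(20) sin(150°) = (1/2)(4)(20)(1/2) = 20

20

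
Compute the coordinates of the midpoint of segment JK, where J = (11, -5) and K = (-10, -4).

The midpoint is the average of the coordinates:
x: (11 + -10)/2 = 1/2
y: (-5 + -4)/2 = -9/2
Midpoint = (1/2, -9/2)

(1/2, -9/2)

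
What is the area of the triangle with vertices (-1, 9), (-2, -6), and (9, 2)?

The Shoelace formula computes the area from vertex coordinates by summing cross products.
For vertices (-1,9), (-2,-6), (9,2):
Signed sum = -1*-6 - -2*9 + -2*2 - 9*-6 + 9*9 - -1*2
= 24 + 50 + 83 = 157
Area = (1/2)|157| = 157/2.

157/2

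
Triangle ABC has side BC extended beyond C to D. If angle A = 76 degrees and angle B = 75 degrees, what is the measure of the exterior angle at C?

By the exterior angle theorem, an exterior angle of a triangle equals the sum of the two remote interior angles.
Exterior angle = angle A + angle B
Exterior angle = 76 + 75 = 151 degrees

151 degrees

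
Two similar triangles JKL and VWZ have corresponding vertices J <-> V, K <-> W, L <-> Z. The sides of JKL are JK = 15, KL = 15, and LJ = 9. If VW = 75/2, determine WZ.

k = 75/2/15 = 5/2. WZ = 5/2 * 15 = 75/2.

75/2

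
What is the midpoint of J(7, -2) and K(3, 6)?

The midpoint is the average of the coordinates:
x: (7 + 3)/2 = 5
y: (-2 + 6)/2 = 2
Midpoint = (5, 2)

(5, 2)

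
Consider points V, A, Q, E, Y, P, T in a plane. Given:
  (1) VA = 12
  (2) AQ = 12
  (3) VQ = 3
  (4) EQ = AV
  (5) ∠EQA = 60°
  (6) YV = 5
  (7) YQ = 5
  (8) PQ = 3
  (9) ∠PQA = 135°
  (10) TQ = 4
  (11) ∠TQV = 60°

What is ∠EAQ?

From the given relations: EQ = AV = 12.
Step 1: By the law of cosines on triangle AQE: AE² = 12² + 12² − 2·12·12·cos(60°) = 144, so AE = 12.
Step 2: By the inverse law of cosines on triangle EAQ: cos(∠EAQ) = (12² + 12² − 12²) / (2·12·12) = 144/288 = 0.5, so ∠EAQ = 60°.

Therefore, the measure of angle ∠EAQ = 60°.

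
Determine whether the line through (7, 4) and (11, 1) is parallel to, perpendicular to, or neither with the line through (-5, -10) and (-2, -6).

Slope of line 1: m1 = (1 - 4)/(11 - 7) = -3/4 = -3/4
Slope of line 2: m2 = (-6 - -10)/(-2 - -5) = 4/3 = 4/3
m1 * m2 = (-3/4) * (4/3) = -1 = -1, so the lines are perpendicular.

Perpendicular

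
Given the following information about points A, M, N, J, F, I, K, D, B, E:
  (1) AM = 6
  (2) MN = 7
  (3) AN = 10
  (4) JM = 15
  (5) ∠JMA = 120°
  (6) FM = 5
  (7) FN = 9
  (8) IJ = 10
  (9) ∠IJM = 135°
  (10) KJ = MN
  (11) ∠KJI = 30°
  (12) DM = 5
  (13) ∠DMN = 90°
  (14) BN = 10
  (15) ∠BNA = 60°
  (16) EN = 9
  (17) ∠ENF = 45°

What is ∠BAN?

Step 1: By the law of cosines on triangle ANB: AB² = 10² + 10² − 2·10·10·cos(60°) = 100, so AB = 10.
Step 2: By the inverse law of cosines on triangle BAN: cos(∠BAN) = (10² + 10² − 10²) / (2·10·10) = 100/200 = 0.5, so ∠BAN = 60°.

Therefore, the measure of angle ∠BAN = 60°.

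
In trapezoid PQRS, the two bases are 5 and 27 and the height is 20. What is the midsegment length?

midsegment = (5 + 27) / 2 = 32 / 2 = 16

16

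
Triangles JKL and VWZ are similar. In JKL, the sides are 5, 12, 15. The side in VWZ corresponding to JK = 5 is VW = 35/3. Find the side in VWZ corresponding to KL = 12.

Similar triangles have proportional sides. Setting up the proportion:
VW / JK = WZ / KL
35/3 / 5 = WZ / 12
WZ = 12 * 35/3 / 5 = 28.

28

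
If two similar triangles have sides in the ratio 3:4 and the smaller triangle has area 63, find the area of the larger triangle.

For similar figures, the area ratio equals the square of the side ratio.
Side ratio (the smaller triangle to the larger triangle) = 3:4, so area ratio = 3^2:4^2 = 9:16.
If the area of the smaller triangle is 63, then the area of the larger triangle = 63 * (16/9) = 112.

112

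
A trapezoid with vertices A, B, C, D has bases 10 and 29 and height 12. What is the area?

Area of a trapezoid = (base1 + base2) * height / 2
Area = (10 + 29) * 12 / 2
Area = 39 * 12 / 2
Area = 468 / 2
Area = 234

234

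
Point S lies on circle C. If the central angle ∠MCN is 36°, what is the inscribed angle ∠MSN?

Inscribed angle = 36° / 2 = 18° (inscribed angle theorem).

18°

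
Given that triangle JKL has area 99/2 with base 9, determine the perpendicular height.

Rearranging the area formula Area = (1/2) * base * height:
height = 2 * Area / base = 2 * 99/2 / 9 = 11.

11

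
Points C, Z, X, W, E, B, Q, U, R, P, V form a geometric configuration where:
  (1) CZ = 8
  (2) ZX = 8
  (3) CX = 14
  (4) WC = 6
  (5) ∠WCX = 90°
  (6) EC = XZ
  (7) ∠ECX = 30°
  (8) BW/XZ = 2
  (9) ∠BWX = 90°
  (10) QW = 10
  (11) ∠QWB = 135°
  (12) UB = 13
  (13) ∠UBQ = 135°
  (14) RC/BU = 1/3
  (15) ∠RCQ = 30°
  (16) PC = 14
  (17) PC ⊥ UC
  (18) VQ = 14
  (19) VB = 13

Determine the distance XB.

From the given relations: BW = 2·XZ = 2·8 = 16.
Step 1: By the law of cosines on triangle XCW: XW² = 14² + 6² − 2·14·6·cos(90°) = 232, so XW = 2·√58.
Step 2: By the law of cosines on triangle XWB: XB² = (2·√58)² + 16² − 2·2·√58·16·cos(90°) = 488, so XB = 2·√122.

Therefore, the length of XB = 2·√122.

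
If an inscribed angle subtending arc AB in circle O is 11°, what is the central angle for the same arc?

By the inscribed angle theorem, the central angle is twice the inscribed angle.
Central angle = 2 × 11° = 22°

22°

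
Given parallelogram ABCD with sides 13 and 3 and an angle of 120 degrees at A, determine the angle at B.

Opposite sides of a parallelogram are parallel, so consecutive angles form co-interior angles on a transversal.
Co-interior angles sum to 180°, giving angle B = 180 - 120 = 60 degrees.

60 degrees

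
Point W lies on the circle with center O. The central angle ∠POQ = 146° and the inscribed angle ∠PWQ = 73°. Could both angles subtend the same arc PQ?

By the inscribed angle theorem, if both angles subtend the same arc, the inscribed angle must be half the central angle.
Half of 146° = 73°, which equals the given inscribed angle of 73°.
Therefore, yes, they correspond to the same arc.

Yes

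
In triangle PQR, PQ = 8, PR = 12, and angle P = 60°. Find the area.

When two sides and the included angle are known, the area formula is (1/2)ab sin(C).
The height from one side to the opposite vertex is 12 sin(60°) = 6*sqrt(3).
Area = (1/2) * 8 * 6*sqrt(3) = 24*sqrt(3).

24*sqrt(3)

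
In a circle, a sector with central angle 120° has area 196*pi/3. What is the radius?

The sector covers 120°/360° = 1/3 of the full circle.
Full circle area = 196*pi/3 / 1/3 = 196*pi.
Since full area = πr², we get r² = 196*pi/π = 196, so r = 14.

14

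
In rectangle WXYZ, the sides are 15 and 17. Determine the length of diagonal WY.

d = sqrt(15^2 + 17^2) = sqrt(514)

sqrt(514)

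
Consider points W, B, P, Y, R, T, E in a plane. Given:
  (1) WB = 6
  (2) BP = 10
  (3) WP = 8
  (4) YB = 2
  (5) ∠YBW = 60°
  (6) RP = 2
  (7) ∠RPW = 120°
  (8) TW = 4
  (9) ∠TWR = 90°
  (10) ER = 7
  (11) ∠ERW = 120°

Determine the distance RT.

Step 1: By the law of cosines on triangle RPW: RW² = 2² + 8² − 2·2·8·cos(120°) = 84, so RW = 2·√21.
Step 2: By the law of cosines on triangle RWT: RT² = (2·√21)² + 4² − 2·2·√21·4·cos(90°) = 100, so RT = 10.

Therefore, the length of RT = 10.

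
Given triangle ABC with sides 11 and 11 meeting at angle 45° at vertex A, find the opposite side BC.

When two sides and the included angle are known, the law of cosines gives the third side.
c^2 = a^2 + b^2 - 2ab cos(C) generalizes the Pythagorean theorem to non-right triangles.
Here: BC^2 = 121 + 121 - 242*(sqrt(2)/2) = 242 - 121*sqrt(2)
BC = 11*sqrt(2 - sqrt(2))

11*sqrt(2 - sqrt(2))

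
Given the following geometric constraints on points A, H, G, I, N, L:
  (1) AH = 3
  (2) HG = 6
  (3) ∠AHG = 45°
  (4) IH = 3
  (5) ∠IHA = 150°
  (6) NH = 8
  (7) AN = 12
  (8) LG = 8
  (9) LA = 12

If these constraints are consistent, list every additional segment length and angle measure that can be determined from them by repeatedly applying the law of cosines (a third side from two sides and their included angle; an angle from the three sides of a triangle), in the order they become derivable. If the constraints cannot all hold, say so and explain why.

These constraints are not satisfiable: by the triangle inequality in triangle HAN, (1) AH = 3 and (6) NH = 8 force AN ≤ 3 + 8 = 11, but (7) says AN = 12. No planar figure meets all of them, so nothing further can be derived.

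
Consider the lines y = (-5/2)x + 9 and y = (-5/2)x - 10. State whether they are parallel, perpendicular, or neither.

Slope of line 1: m1 = -5/2
Slope of line 2: m2 = -5/2
m1 = m2, so the lines are parallel.

Parallel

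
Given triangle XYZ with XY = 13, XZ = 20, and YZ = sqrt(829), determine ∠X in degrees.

When all three sides of a triangle are known, the law of cosines can be rearranged to find any angle.
cos(C) = (a² + b² - c²) / (2ab) gives cos(X) = -1/2.
Taking the inverse cosine: X = 120°.

120°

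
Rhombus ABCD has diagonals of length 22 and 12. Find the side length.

The diagonals of a rhombus bisect each other at right angles.
Half-diagonals: 22/2 = 11 and 12/2 = 6
side = sqrt(11^2 + 6^2)
side = sqrt(121 + 36)
side = sqrt(157)

sqrt(157)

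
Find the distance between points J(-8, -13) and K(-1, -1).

d = sqrt((7)^2 + (12)^2) = sqrt(193)

sqrt(193)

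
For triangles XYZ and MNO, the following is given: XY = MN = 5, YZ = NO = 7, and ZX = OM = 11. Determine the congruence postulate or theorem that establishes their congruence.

The given information matches SSS: All three pairs of corresponding sides are equal (Side-Side-Side).

SSS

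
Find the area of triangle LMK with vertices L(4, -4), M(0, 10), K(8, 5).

Using the Shoelace formula for a triangle:
Area = (1/2)|x0(y1 - y2) + x1(y2 - y0) + x2(y0 - y1)|
Area = (1/2)|4(10 - 5) + 0(5 - -4) + 8(-4 - 10)|
Area = (1/2)|20 + 0 + -112|
Area = (1/2)|-92|
Area = (1/2)(92)
Area = 46

46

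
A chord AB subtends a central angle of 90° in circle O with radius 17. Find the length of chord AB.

Chord length = 2r sin(θ/2)
= 2 × 17 × sin(90°/2)
= 2 × 17 × sin(45°)
= 17*sqrt(2)

17*sqrt(2)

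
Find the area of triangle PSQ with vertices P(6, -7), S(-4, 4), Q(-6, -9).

The Shoelace formula computes the area from vertex coordinates by summing cross products.
For vertices (6,-7), (-4,4), (-6,-9):
Signed sum = 6*4 - -4*-7 + -4*-9 - -6*4 + -6*-7 - 6*-9
= -4 + 60 + 96 = 152
Area = (1/2)|152| = 76.

76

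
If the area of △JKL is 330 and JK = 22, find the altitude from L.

Rearranging the area formula Area = (1/2) * base * height:
height = 2 * Area / base = 2 * 330 / 22 = 30.

30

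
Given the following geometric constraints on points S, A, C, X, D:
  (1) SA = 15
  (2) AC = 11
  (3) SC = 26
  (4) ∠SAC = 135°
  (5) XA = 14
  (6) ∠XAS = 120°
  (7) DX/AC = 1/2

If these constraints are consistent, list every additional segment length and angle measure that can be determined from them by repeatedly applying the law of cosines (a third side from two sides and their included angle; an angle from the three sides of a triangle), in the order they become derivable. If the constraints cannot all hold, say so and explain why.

These constraints are not satisfiable: (1), (2) and (4) already determine SC: by the law of cosines SC² = 15² + 11² − 2·15·11·cos(135°) = 579.35, so SC ≈ 24.07, which contradicts (3) SC = 26. No planar figure meets all of them, so nothing further can be derived.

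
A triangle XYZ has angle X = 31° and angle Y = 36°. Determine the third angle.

Let angle Z = x. Then 31 + 36 + x = 180.
x = 180 - 67 = 113 degrees.

113 degrees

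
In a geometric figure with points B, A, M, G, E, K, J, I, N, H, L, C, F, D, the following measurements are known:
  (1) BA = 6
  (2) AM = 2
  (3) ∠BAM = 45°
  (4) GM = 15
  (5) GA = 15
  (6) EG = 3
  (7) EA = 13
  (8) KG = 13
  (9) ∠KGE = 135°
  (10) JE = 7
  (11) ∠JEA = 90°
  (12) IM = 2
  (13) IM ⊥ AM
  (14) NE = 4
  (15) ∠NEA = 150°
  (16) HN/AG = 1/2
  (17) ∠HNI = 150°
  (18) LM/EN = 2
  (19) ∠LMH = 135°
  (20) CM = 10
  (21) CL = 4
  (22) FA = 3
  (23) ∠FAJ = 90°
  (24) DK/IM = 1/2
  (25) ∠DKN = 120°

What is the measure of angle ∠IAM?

Step 1: By the law of cosines on triangle AMI: AI² = 2² + 2² − 2·2·2·cos(90°) = 8, so AI = 2·√2.
Step 2: By the inverse law of cosines on triangle IAM: cos(∠IAM) = ((2·√2)² + 2² − 2²) / (2·2·√2·2) = 8/11.31 = 0.7071, so ∠IAM = 45°.

Therefore, the measure of angle ∠IAM = 45°.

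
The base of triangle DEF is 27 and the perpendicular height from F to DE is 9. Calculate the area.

A triangle's area is half the area of a rectangle with the same base and height.
Area = (1/2) * 27 * 9 = 243/2.

243/2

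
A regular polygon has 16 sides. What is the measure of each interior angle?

Each interior angle of a regular n-gon is (n - 2) * 180 / n.
For n = 16: (16 - 2) * 180 / 16 = 2520/16 = 315/2 degrees.

315/2 degrees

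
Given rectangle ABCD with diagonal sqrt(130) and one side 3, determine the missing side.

The diagonal of a rectangle forms a right triangle with the two sides.
Rearranging the Pythagorean theorem: missing side = sqrt(d^2 - known^2).
= sqrt(130 - 9) = sqrt(121) = 11.

11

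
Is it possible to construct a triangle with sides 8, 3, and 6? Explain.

Yes.
The triangle inequality requires that the sum of any two sides exceeds the third.
Here 3 + 6 = 9 > 8, so the condition is met.

Yes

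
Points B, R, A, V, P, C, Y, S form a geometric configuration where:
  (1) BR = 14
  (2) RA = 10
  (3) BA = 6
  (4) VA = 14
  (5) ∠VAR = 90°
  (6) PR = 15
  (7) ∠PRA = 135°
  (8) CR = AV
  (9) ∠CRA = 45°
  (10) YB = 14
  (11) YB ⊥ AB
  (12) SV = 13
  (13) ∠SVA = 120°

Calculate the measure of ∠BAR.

Step 1: By the inverse law of cosines on triangle BAR: cos(∠BAR) = (6² + 10² − 14²) / (2·6·10) = -60/120 = -0.5, so ∠BAR = 120°.

Therefore, the measure of angle ∠BAR = 120°.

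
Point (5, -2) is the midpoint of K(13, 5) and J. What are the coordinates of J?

Using the midpoint formula: M = ((x1 + x2)/2, (y1 + y2)/2)
We know M = (5, -2) and K = (13, 5)
For x: 5 = (13 + x2)/2, so x2 = 2*5 - 13 = -3
For y: -2 = (5 + y2)/2, so y2 = 2*-2 - 5 = -9
J = (-3, -9)

(-3, -9)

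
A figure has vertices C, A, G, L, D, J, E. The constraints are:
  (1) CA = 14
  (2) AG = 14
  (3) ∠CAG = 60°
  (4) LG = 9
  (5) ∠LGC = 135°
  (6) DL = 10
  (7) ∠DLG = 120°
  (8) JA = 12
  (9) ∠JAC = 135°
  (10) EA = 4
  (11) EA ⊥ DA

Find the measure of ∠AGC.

Step 1: By the law of cosines on triangle GAC: GC² = 14² + 14² − 2·14·14·cos(60°) = 196, so GC = 14.
Step 2: By the inverse law of cosines on triangle AGC: cos(∠AGC) = (14² + 14² − 14²) / (2·14·14) = 196/392 = 0.5, so ∠AGC = 60°.

Therefore, the measure of angle ∠AGC = 60°.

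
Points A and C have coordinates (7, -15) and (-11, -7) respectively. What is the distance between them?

d = sqrt((-11 - 7)^2 + (-7 - -15)^2)
d = sqrt(-18^2 + 8^2)
d = sqrt(324 + 64)
d = sqrt(388) = 2*sqrt(97)

2*sqrt(97)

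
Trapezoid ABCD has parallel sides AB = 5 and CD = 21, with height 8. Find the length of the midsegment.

The midsegment (median) of a trapezoid connects the midpoints of the non-parallel sides.
Its length is the average of the two bases: (5 + 21) / 2 = 13.

13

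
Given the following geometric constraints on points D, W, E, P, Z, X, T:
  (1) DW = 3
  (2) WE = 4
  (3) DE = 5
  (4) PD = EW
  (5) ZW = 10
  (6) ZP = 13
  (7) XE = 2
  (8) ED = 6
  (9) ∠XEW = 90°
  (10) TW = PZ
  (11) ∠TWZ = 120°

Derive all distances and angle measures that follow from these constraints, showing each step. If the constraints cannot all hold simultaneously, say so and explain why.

These constraints are not satisfiable: (3) DE = 5 and (8) ED = 6 assign two different lengths to the same segment. No planar figure meets all of them, so nothing further can be derived.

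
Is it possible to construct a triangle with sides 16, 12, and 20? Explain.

For three segments to close into a triangle, no single side can be as long as the other two combined.
The longest side is 20, and 12 + 16 = 28 > 20.
A triangle can be formed.

Yes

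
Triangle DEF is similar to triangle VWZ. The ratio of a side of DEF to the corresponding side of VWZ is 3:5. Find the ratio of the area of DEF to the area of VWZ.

Area scales with the square of linear dimensions. If every length is multiplied by 3/5, then the area is multiplied by (3/5)^2 = 9/25.
The area ratio is 9:25.

9:25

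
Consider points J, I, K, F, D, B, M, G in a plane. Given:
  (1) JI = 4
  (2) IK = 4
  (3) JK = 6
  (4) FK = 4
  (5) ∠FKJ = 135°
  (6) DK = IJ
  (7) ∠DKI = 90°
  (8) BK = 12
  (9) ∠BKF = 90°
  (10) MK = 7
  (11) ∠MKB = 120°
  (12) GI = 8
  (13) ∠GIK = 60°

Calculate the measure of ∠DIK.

From the given relations: DK = IJ = 4.
Step 1: By the law of cosines on triangle IKD: ID² = 4² + 4² − 2·4·4·cos(90°) = 32, so ID = 4·√2.
Step 2: By the inverse law of cosines on triangle DIK: cos(∠DIK) = ((4·√2)² + 4² − 4²) / (2·4·√2·4) = 32/45.25 = 0.7071, so ∠DIK = 45°.

Therefore, the measure of angle ∠DIK = 45°.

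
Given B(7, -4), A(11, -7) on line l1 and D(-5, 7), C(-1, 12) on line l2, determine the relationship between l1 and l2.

Slope of line 1: m1 = (-7 - -4)/(11 - 7) = -3/4 = -3/4
Slope of line 2: m2 = (12 - 7)/(-1 - -5) = 5/4 = 5/4
m1 != m2 and m1*m2 = -15/16 != -1. Neither.

Neither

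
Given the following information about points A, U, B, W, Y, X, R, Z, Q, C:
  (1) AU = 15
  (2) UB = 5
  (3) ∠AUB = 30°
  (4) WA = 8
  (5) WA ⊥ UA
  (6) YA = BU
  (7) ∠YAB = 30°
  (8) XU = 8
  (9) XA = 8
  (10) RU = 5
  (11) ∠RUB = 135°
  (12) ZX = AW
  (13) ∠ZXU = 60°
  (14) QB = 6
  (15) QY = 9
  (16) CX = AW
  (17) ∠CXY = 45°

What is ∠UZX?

From the given relations: ZX = AW = 8.
Step 1: By the law of cosines on triangle ZXU: ZU² = 8² + 8² − 2·8·8·cos(60°) = 64, so ZU = 8.
Step 2: By the inverse law of cosines on triangle UZX: cos(∠UZX) = (8² + 8² − 8²) / (2·8·8) = 64/128 = 0.5, so ∠UZX = 60°.

Therefore, the measure of angle ∠UZX = 60°.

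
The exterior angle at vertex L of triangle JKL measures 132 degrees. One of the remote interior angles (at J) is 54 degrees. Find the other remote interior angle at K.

By the exterior angle theorem: exterior angle = sum of remote interior angles.
132 = 54 + angle K
angle K = 132 - 54 = 78 degrees

78 degrees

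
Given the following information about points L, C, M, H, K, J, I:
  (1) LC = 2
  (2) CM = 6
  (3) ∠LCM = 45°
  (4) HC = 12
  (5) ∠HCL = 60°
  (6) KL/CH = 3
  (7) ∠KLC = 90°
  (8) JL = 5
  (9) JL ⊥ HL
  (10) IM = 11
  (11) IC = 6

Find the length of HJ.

Step 1: By the law of cosines on triangle LCH: LH² = 2² + 12² − 2·2·12·cos(60°) = 124, so LH = 2·√31.
Step 2: By the law of cosines on triangle HLJ: HJ² = (2·√31)² + 5² − 2·2·√31·5·cos(90°) = 149, so HJ = √149.

Therefore, the length of HJ = √149.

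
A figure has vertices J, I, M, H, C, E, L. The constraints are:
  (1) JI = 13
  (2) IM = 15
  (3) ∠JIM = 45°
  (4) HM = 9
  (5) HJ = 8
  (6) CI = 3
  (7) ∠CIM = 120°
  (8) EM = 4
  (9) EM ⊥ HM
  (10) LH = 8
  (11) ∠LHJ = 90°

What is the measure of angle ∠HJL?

Step 1: By the law of cosines on triangle JHL: JL² = 8² + 8² − 2·8·8·cos(90°) = 128, so JL = 8·√2.
Step 2: By the inverse law of cosines on triangle HJL: cos(∠HJL) = (8² + (8·√2)² − 8²) / (2·8·8·√2) = 128/181.02 = 0.7071, so ∠HJL = 45°.

Therefore, the measure of angle ∠HJL = 45°.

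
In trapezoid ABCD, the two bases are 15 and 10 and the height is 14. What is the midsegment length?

midsegment = (15 + 10) / 2 = 25 / 2 = 25/2

25/2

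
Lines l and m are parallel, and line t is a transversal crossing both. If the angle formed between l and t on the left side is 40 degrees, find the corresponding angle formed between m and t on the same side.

Corresponding angles formed by parallel lines and a transversal are equal.
The given angle is 40 degrees.
The corresponding angle = 40 degrees.

40 degrees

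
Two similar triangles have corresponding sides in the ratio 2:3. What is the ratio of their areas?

Area ratio = (side ratio)^2 = (2/3)^2 = 4:9.

4:9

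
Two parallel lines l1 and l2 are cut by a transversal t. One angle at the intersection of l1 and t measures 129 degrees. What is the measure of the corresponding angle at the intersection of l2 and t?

Corresponding angles formed by parallel lines and a transversal are equal.
The given angle is 129 degrees.
The corresponding angle = 129 degrees.

129 degrees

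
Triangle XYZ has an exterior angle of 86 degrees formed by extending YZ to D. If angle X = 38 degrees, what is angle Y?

By the exterior angle theorem: exterior angle = sum of remote interior angles.
86 = 38 + angle Y
angle Y = 86 - 38 = 48 degrees

48 degrees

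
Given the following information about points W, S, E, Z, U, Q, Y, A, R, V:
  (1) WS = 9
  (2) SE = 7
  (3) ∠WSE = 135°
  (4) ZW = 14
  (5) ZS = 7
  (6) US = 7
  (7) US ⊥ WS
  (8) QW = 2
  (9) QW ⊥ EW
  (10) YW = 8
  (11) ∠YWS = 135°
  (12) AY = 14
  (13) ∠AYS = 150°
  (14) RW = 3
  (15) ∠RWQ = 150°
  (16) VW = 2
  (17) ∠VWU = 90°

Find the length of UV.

Step 1: By the law of cosines on triangle USW: UW² = 7² + 9² − 2·7·9·cos(90°) = 130, so UW = √130.
Step 2: By the law of cosines on triangle UWV: UV² = √130² + 2² − 2·√130·2·cos(90°) = 134, so UV = √134.

Therefore, the length of UV = √134.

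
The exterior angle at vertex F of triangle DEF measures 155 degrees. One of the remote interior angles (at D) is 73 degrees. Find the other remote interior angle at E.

angle E = 155 - 73 = 82 degrees (exterior angle theorem).

82 degrees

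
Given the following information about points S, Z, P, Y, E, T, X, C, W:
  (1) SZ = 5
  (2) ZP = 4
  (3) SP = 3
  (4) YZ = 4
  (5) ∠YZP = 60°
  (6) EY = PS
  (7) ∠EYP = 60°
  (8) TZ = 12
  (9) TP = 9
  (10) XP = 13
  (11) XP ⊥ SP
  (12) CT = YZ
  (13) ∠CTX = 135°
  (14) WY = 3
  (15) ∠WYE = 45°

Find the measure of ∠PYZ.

Step 1: By the law of cosines on triangle YZP: YP² = 4² + 4² − 2·4·4·cos(60°) = 16, so YP = 4.
Step 2: By the inverse law of cosines on triangle PYZ: cos(∠PYZ) = (4² + 4² − 4²) / (2·4·4) = 16/32 = 0.5, so ∠PYZ = 60°.

Therefore, the measure of angle ∠PYZ = 60°.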